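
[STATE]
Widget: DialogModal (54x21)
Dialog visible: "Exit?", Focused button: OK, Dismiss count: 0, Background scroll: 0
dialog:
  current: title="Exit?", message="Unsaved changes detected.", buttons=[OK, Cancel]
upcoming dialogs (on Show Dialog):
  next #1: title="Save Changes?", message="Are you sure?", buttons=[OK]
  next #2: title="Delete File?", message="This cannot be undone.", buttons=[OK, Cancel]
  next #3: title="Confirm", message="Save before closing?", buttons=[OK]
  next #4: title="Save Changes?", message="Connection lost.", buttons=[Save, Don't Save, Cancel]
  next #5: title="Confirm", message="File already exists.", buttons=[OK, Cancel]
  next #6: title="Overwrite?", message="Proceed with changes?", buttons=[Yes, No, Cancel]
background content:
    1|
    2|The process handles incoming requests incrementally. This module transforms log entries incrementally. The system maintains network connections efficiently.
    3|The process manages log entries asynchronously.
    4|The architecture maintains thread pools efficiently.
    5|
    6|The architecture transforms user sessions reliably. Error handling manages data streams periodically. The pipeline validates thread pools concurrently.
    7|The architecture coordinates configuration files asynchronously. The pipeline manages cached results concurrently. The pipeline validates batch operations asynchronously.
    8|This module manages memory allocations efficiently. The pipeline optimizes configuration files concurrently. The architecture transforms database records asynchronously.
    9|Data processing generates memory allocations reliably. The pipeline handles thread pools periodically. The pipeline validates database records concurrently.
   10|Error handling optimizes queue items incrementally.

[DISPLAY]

                                                      
The process handles incoming requests incrementally. T
The process manages log entries asynchronously.       
The architecture maintains thread pools efficiently.  
                                                      
The architecture transforms user sessions reliably. Er
The architecture coordinates configuration files async
This module manages memory allocations efficiently. Th
Data process┌───────────────────────────┐ons reliably.
Error handli│           Exit?           │ementally.   
            │ Unsaved changes detected. │             
            │       [OK]  Cancel        │             
            └───────────────────────────┘             
                                                      
                                                      
                                                      
                                                      
                                                      
                                                      
                                                      
                                                      


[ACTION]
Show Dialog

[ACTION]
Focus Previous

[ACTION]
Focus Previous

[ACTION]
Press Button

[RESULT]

                                                      
The process handles incoming requests incrementally. T
The process manages log entries asynchronously.       
The architecture maintains thread pools efficiently.  
                                                      
The architecture transforms user sessions reliably. Er
The architecture coordinates configuration files async
This module manages memory allocations efficiently. Th
Data processing generates memory allocations reliably.
Error handling optimizes queue items incrementally.   
                                                      
                                                      
                                                      
                                                      
                                                      
                                                      
                                                      
                                                      
                                                      
                                                      
                                                      


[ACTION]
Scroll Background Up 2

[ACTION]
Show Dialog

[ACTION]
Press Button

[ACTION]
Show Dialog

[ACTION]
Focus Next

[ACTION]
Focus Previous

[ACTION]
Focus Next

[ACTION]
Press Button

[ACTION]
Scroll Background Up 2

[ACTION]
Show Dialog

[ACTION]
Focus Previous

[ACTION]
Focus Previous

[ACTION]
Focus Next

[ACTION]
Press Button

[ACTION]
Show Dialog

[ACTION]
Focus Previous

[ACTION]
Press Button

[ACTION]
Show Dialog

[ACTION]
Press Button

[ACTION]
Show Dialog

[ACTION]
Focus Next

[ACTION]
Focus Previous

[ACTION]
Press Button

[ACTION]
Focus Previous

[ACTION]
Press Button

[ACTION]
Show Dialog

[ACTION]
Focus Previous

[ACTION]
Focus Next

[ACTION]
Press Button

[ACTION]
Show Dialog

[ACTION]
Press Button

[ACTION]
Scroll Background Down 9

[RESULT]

Error handling optimizes queue items incrementally.   
                                                      
                                                      
                                                      
                                                      
                                                      
                                                      
                                                      
                                                      
                                                      
                                                      
                                                      
                                                      
                                                      
                                                      
                                                      
                                                      
                                                      
                                                      
                                                      
                                                      


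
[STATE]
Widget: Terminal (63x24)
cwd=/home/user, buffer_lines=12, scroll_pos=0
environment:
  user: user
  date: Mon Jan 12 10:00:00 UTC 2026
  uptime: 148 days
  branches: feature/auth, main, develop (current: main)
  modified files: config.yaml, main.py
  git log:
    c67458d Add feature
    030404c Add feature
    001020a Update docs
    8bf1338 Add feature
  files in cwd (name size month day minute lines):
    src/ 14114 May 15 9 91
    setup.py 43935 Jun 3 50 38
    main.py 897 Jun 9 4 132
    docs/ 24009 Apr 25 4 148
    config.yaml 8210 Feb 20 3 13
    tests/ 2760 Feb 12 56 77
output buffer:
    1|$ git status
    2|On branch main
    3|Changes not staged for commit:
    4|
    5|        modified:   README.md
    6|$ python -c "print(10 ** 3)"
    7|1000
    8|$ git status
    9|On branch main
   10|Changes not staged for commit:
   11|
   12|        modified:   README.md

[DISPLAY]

$ git status                                                   
On branch main                                                 
Changes not staged for commit:                                 
                                                               
        modified:   README.md                                  
$ python -c "print(10 ** 3)"                                   
1000                                                           
$ git status                                                   
On branch main                                                 
Changes not staged for commit:                                 
                                                               
        modified:   README.md                                  
$ █                                                            
                                                               
                                                               
                                                               
                                                               
                                                               
                                                               
                                                               
                                                               
                                                               
                                                               
                                                               


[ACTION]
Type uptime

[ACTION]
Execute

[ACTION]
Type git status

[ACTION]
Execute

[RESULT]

$ git status                                                   
On branch main                                                 
Changes not staged for commit:                                 
                                                               
        modified:   README.md                                  
$ python -c "print(10 ** 3)"                                   
1000                                                           
$ git status                                                   
On branch main                                                 
Changes not staged for commit:                                 
                                                               
        modified:   README.md                                  
$ uptime                                                       
 10:00  up 148 days                                            
$ git status                                                   
On branch main                                                 
Changes not staged for commit:                                 
                                                               
        modified:   config.yaml                                
        modified:   main.py                                    
$ █                                                            
                                                               
                                                               
                                                               


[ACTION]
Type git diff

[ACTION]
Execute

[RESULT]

        modified:   README.md                                  
$ python -c "print(10 ** 3)"                                   
1000                                                           
$ git status                                                   
On branch main                                                 
Changes not staged for commit:                                 
                                                               
        modified:   README.md                                  
$ uptime                                                       
 10:00  up 148 days                                            
$ git status                                                   
On branch main                                                 
Changes not staged for commit:                                 
                                                               
        modified:   config.yaml                                
        modified:   main.py                                    
$ git diff                                                     
diff --git a/main.py b/main.py                                 
--- a/main.py                                                  
+++ b/main.py                                                  
@@ -1,3 +1,4 @@                                                
+# updated                                                     
 import sys                                                    
$ █                                                            


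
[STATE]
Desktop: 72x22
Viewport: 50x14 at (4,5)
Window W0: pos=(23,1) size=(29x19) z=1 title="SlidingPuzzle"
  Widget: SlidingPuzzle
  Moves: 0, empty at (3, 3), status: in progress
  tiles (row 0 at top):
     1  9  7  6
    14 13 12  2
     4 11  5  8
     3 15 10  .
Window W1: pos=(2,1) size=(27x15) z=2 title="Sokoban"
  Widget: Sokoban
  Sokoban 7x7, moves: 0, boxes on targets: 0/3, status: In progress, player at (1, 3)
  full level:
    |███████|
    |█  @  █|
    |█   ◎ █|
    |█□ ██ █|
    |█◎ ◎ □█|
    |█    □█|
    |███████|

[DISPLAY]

  @  █                  ┃│  9 │  7 │  6 │      ┃  
   ◎ █                  ┃┼────┼────┼────┤      ┃  
□ ██ █                  ┃│ 13 │ 12 │  2 │      ┃  
◎ ◎ □█                  ┃┼────┼────┼────┤      ┃  
    □█                  ┃│ 11 │  5 │  8 │      ┃  
██████                  ┃┼────┼────┼────┤      ┃  
oves: 0  0/3            ┃│ 15 │ 10 │    │      ┃  
                        ┃┴────┴────┴────┘      ┃  
                        ┃: 0                   ┃  
                        ┃                      ┃  
━━━━━━━━━━━━━━━━━━━━━━━━┛                      ┃  
                   ┃                           ┃  
                   ┃                           ┃  
                   ┃                           ┃  


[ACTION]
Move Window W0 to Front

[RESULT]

  @  █             ┃│  1 │  9 │  7 │  6 │      ┃  
   ◎ █             ┃├────┼────┼────┼────┤      ┃  
□ ██ █             ┃│ 14 │ 13 │ 12 │  2 │      ┃  
◎ ◎ □█             ┃├────┼────┼────┼────┤      ┃  
    □█             ┃│  4 │ 11 │  5 │  8 │      ┃  
██████             ┃├────┼────┼────┼────┤      ┃  
oves: 0  0/3       ┃│  3 │ 15 │ 10 │    │      ┃  
                   ┃└────┴────┴────┴────┘      ┃  
                   ┃Moves: 0                   ┃  
                   ┃                           ┃  
━━━━━━━━━━━━━━━━━━━┃                           ┃  
                   ┃                           ┃  
                   ┃                           ┃  
                   ┃                           ┃  


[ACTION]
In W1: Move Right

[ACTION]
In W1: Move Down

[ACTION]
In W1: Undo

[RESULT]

   @ █             ┃│  1 │  9 │  7 │  6 │      ┃  
   ◎ █             ┃├────┼────┼────┼────┤      ┃  
□ ██ █             ┃│ 14 │ 13 │ 12 │  2 │      ┃  
◎ ◎ □█             ┃├────┼────┼────┼────┤      ┃  
    □█             ┃│  4 │ 11 │  5 │  8 │      ┃  
██████             ┃├────┼────┼────┼────┤      ┃  
oves: 1  0/3       ┃│  3 │ 15 │ 10 │    │      ┃  
                   ┃└────┴────┴────┴────┘      ┃  
                   ┃Moves: 0                   ┃  
                   ┃                           ┃  
━━━━━━━━━━━━━━━━━━━┃                           ┃  
                   ┃                           ┃  
                   ┃                           ┃  
                   ┃                           ┃  


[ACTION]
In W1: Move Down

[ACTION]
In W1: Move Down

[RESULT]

     █             ┃│  1 │  9 │  7 │  6 │      ┃  
   + █             ┃├────┼────┼────┼────┤      ┃  
□ ██ █             ┃│ 14 │ 13 │ 12 │  2 │      ┃  
◎ ◎ □█             ┃├────┼────┼────┼────┤      ┃  
    □█             ┃│  4 │ 11 │  5 │  8 │      ┃  
██████             ┃├────┼────┼────┼────┤      ┃  
oves: 2  0/3       ┃│  3 │ 15 │ 10 │    │      ┃  
                   ┃└────┴────┴────┴────┘      ┃  
                   ┃Moves: 0                   ┃  
                   ┃                           ┃  
━━━━━━━━━━━━━━━━━━━┃                           ┃  
                   ┃                           ┃  
                   ┃                           ┃  
                   ┃                           ┃  


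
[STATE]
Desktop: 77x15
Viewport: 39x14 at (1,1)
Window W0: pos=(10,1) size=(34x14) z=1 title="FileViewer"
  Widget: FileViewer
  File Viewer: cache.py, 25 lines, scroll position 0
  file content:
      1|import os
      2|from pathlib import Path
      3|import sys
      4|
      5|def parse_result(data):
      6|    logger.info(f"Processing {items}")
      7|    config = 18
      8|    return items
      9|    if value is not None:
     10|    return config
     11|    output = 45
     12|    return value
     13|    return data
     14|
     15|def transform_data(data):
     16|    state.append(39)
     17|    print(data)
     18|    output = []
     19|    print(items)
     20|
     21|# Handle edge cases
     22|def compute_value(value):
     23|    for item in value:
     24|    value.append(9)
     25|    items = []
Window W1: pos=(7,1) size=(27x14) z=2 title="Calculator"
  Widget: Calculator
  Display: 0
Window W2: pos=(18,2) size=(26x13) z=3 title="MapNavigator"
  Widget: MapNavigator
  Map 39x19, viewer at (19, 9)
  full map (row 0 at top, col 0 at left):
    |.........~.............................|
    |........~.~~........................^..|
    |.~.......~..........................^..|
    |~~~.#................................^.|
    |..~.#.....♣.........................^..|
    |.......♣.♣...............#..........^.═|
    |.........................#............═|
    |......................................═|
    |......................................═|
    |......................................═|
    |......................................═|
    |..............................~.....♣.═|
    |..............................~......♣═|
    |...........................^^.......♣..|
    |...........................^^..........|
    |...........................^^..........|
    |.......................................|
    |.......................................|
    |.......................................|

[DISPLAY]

      ┏━━━━━━━━━━━━━━━━━━━━━━━━━┓━━━━━━
      ┃ Calculato┏━━━━━━━━━━━━━━━━━━━━━
      ┠──────────┃ MapNavigator        
      ┃          ┠─────────────────────
      ┃┌───┬───┬─┃♣.♣...............#..
      ┃│ 7 │ 8 │ ┃..................#..
      ┃├───┼───┼─┃.....................
      ┃│ 4 │ 5 │ ┃.....................
      ┃├───┼───┼─┃............@........
      ┃│ 1 │ 2 │ ┃.....................
      ┃├───┼───┼─┃.....................
      ┃│ 0 │ . │ ┃.....................
      ┃└───┴───┴─┃....................^
      ┗━━━━━━━━━━┗━━━━━━━━━━━━━━━━━━━━━


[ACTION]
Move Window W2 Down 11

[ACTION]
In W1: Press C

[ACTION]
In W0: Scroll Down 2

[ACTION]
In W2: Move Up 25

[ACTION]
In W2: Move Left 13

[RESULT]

      ┏━━━━━━━━━━━━━━━━━━━━━━━━━┓━━━━━━
      ┃ Calculato┏━━━━━━━━━━━━━━━━━━━━━
      ┠──────────┃ MapNavigator        
      ┃          ┠─────────────────────
      ┃┌───┬───┬─┃                     
      ┃│ 7 │ 8 │ ┃                     
      ┃├───┼───┼─┃                     
      ┃│ 4 │ 5 │ ┃                     
      ┃├───┼───┼─┃      ......@..~.....
      ┃│ 1 │ 2 │ ┃      ........~.~~...
      ┃├───┼───┼─┃      .~.......~.....
      ┃│ 0 │ . │ ┃      ~~~.#..........
      ┃└───┴───┴─┃      ..~.#.....♣....
      ┗━━━━━━━━━━┗━━━━━━━━━━━━━━━━━━━━━


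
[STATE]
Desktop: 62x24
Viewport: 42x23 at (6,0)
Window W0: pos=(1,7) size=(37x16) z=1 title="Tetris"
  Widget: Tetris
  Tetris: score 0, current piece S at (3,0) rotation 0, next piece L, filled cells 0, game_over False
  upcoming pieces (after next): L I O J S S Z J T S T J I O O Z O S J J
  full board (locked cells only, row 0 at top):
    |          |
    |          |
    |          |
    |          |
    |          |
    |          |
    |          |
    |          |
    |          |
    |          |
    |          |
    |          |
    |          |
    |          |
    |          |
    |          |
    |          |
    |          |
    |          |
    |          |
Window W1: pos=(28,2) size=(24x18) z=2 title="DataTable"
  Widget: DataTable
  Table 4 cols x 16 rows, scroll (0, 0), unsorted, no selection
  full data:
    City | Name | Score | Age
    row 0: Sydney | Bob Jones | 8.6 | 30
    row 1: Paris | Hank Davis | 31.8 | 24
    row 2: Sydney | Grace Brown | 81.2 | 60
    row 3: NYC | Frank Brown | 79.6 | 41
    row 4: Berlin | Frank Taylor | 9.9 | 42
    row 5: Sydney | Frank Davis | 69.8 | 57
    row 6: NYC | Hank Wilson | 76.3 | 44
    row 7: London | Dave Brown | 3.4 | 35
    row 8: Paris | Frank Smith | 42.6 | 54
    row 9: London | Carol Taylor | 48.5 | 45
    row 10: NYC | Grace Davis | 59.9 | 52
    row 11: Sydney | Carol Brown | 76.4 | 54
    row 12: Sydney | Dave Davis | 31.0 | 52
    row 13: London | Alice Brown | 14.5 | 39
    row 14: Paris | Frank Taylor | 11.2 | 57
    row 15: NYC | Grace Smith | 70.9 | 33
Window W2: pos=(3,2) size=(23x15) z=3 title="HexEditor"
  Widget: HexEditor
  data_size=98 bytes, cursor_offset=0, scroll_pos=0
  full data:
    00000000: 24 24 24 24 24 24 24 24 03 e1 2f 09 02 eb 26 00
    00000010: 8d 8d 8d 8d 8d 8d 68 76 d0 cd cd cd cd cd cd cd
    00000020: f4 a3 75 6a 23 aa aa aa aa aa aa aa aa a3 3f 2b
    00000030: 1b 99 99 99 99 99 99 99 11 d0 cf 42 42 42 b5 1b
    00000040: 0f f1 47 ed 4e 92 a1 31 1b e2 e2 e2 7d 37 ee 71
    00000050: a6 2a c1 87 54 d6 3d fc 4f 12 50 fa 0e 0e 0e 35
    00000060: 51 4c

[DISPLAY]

                                          
                                          
━━━━━━━━━━━━━━━━━━━┓  ┏━━━━━━━━━━━━━━━━━━━
exEditor           ┃  ┃ DataTable         
───────────────────┨  ┠───────────────────
000000  24 24 24 24┃  ┃City  │Name        
000010  8d 8d 8d 8d┃  ┃──────┼────────────
000020  f4 a3 75 6a┃━━┃Sydney│Bob Jones   
000030  1b 99 99 99┃  ┃Paris │Hank Davis  
000040  0f f1 47 ed┃──┃Sydney│Grace Brown 
000050  a6 2a c1 87┃  ┃NYC   │Frank Brown 
000060  51 4c      ┃  ┃Berlin│Frank Taylor
                   ┃  ┃Sydney│Frank Davis 
                   ┃  ┃NYC   │Hank Wilson 
                   ┃  ┃London│Dave Brown  
                   ┃  ┃Paris │Frank Smith 
━━━━━━━━━━━━━━━━━━━┛  ┃London│Carol Taylor
      │0              ┃NYC   │Grace Davis 
      │               ┃Sydney│Carol Brown 
      │               ┗━━━━━━━━━━━━━━━━━━━
      │                        ┃          
      │                        ┃          
━━━━━━━━━━━━━━━━━━━━━━━━━━━━━━━┛          


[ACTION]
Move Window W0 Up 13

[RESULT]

━━━━━━━━━━━━━━━━━━━━━━━━━━━━━━━┓          
ris                            ┃          
━━━━━━━━━━━━━━━━━━━┓──┏━━━━━━━━━━━━━━━━━━━
exEditor           ┃  ┃ DataTable         
───────────────────┨  ┠───────────────────
000000  24 24 24 24┃  ┃City  │Name        
000010  8d 8d 8d 8d┃  ┃──────┼────────────
000020  f4 a3 75 6a┃  ┃Sydney│Bob Jones   
000030  1b 99 99 99┃  ┃Paris │Hank Davis  
000040  0f f1 47 ed┃  ┃Sydney│Grace Brown 
000050  a6 2a c1 87┃  ┃NYC   │Frank Brown 
000060  51 4c      ┃  ┃Berlin│Frank Taylor
                   ┃  ┃Sydney│Frank Davis 
                   ┃  ┃NYC   │Hank Wilson 
                   ┃  ┃London│Dave Brown  
                   ┃━━┃Paris │Frank Smith 
━━━━━━━━━━━━━━━━━━━┛  ┃London│Carol Taylor
                      ┃NYC   │Grace Davis 
                      ┃Sydney│Carol Brown 
                      ┗━━━━━━━━━━━━━━━━━━━
                                          
                                          
                                          


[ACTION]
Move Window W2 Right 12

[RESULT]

━━━━━━━━━━━━━━━━━━━━━━━━━━━━━━━┓          
ris                            ┃          
─────────┏━━━━━━━━━━━━━━━━━━━━━┓━━━━━━━━━━
      │Ne┃ HexEditor           ┃e         
      │  ┠─────────────────────┨──────────
      │▒▒┃00000000  24 24 24 24┃me        
      │  ┃00000010  8d 8d 8d 8d┃──────────
      │  ┃00000020  f4 a3 75 6a┃b Jones   
      │  ┃00000030  1b 99 99 99┃nk Davis  
      │Sc┃00000040  0f f1 47 ed┃ace Brown 
      │0 ┃00000050  a6 2a c1 87┃ank Brown 
      │  ┃00000060  51 4c      ┃ank Taylor
      │  ┃                     ┃ank Davis 
      │  ┃                     ┃nk Wilson 
      │  ┃                     ┃ve Brown  
━━━━━━━━━┃                     ┃ank Smith 
         ┗━━━━━━━━━━━━━━━━━━━━━┛rol Taylor
                      ┃NYC   │Grace Davis 
                      ┃Sydney│Carol Brown 
                      ┗━━━━━━━━━━━━━━━━━━━
                                          
                                          
                                          


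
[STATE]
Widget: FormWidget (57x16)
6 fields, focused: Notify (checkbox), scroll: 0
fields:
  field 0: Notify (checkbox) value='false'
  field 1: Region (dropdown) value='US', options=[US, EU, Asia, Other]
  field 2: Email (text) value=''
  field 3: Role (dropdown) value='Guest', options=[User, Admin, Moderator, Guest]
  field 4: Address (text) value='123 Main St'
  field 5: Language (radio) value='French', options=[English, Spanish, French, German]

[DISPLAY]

> Notify:     [ ]                                        
  Region:     [US                                      ▼]
  Email:      [                                         ]
  Role:       [Guest                                   ▼]
  Address:    [123 Main St                              ]
  Language:   ( ) English  ( ) Spanish  (●) French  ( ) G
                                                         
                                                         
                                                         
                                                         
                                                         
                                                         
                                                         
                                                         
                                                         
                                                         


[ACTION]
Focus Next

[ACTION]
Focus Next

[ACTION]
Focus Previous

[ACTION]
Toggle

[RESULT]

  Notify:     [ ]                                        
> Region:     [US                                      ▼]
  Email:      [                                         ]
  Role:       [Guest                                   ▼]
  Address:    [123 Main St                              ]
  Language:   ( ) English  ( ) Spanish  (●) French  ( ) G
                                                         
                                                         
                                                         
                                                         
                                                         
                                                         
                                                         
                                                         
                                                         
                                                         


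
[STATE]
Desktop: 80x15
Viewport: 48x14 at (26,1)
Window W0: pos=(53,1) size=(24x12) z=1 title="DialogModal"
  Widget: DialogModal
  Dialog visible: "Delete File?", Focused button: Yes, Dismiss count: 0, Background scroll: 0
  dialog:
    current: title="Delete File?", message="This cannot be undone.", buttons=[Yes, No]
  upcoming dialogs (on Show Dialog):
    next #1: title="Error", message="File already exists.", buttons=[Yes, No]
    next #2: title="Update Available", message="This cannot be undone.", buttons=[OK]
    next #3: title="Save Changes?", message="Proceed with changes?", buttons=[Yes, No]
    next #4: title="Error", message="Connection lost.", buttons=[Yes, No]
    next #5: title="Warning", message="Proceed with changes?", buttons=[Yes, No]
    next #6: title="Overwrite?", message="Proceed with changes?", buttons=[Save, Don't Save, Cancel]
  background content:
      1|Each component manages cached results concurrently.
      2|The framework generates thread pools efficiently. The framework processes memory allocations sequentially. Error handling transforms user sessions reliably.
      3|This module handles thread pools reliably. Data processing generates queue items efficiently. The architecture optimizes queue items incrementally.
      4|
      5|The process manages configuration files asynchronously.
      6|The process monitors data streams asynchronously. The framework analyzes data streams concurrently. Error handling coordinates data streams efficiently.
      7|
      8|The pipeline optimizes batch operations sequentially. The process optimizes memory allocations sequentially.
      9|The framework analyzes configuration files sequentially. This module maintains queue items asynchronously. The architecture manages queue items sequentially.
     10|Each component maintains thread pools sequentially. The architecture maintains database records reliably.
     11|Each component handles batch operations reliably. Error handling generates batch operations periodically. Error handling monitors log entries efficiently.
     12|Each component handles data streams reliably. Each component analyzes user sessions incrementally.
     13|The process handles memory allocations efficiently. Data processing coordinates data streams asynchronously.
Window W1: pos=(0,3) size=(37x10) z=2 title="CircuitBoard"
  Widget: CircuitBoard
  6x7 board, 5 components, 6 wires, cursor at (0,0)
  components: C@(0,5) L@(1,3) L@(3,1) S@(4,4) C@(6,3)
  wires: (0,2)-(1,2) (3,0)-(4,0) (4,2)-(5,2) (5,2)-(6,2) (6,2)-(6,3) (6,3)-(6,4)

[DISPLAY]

                           ┏━━━━━━━━━━━━━━━━━━━━
                           ┃ DialogModal        
━━━━━━━━━━┓                ┠────────────────────
          ┃                ┃Each component manag
──────────┨                ┃Th┌────────────────┐
          ┃                ┃Th│  Delete File?  │
          ┃                ┃  │This cannot be u│
          ┃                ┃Th│   [Yes]  No    │
          ┃                ┃Th└────────────────┘
          ┃                ┃                    
          ┃                ┃The pipeline optimiz
━━━━━━━━━━┛                ┗━━━━━━━━━━━━━━━━━━━━
                                                
                                                


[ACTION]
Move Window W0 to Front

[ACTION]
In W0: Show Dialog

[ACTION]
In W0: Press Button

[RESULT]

                           ┏━━━━━━━━━━━━━━━━━━━━
                           ┃ DialogModal        
━━━━━━━━━━┓                ┠────────────────────
          ┃                ┃Each component manag
──────────┨                ┃The framework genera
          ┃                ┃This module handles 
          ┃                ┃                    
          ┃                ┃The process manages 
          ┃                ┃The process monitors
          ┃                ┃                    
          ┃                ┃The pipeline optimiz
━━━━━━━━━━┛                ┗━━━━━━━━━━━━━━━━━━━━
                                                
                                                


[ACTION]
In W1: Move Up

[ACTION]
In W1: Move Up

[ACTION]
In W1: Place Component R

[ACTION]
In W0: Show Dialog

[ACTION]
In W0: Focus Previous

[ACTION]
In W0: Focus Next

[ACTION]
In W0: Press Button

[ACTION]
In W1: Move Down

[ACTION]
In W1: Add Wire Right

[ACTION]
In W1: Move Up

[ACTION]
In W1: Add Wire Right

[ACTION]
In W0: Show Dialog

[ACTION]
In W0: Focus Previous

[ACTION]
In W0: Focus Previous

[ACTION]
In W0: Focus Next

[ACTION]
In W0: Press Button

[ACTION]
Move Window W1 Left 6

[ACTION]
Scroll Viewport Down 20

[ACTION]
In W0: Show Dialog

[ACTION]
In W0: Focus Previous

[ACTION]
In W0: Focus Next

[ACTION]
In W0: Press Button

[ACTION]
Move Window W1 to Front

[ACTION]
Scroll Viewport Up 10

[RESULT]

                                                
                           ┏━━━━━━━━━━━━━━━━━━━━
                           ┃ DialogModal        
━━━━━━━━━━┓                ┠────────────────────
          ┃                ┃Each component manag
──────────┨                ┃The framework genera
          ┃                ┃This module handles 
          ┃                ┃                    
          ┃                ┃The process manages 
          ┃                ┃The process monitors
          ┃                ┃                    
          ┃                ┃The pipeline optimiz
━━━━━━━━━━┛                ┗━━━━━━━━━━━━━━━━━━━━
                                                


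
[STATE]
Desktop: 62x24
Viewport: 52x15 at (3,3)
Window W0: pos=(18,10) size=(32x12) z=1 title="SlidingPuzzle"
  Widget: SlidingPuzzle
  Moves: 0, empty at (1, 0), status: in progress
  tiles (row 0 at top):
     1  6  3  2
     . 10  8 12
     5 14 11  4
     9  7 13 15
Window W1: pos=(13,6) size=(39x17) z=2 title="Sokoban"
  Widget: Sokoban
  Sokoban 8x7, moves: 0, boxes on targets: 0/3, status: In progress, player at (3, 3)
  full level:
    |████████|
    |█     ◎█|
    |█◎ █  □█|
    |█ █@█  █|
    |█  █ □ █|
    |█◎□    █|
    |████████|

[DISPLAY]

                                                    
                                                    
                                                    
          ┏━━━━━━━━━━━━━━━━━━━━━━━━━━━━━━━━━━━━━┓   
          ┃ Sokoban                             ┃   
          ┠─────────────────────────────────────┨   
          ┃████████                             ┃   
          ┃█     ◎█                             ┃   
          ┃█◎ █  □█                             ┃   
          ┃█ █@█  █                             ┃   
          ┃█  █ □ █                             ┃   
          ┃█◎□    █                             ┃   
          ┃████████                             ┃   
          ┃Moves: 0  0/3                        ┃   
          ┃                                     ┃   


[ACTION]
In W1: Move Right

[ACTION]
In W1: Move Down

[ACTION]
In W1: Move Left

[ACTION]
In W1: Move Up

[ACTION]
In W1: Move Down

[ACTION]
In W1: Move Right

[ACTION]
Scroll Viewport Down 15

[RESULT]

          ┃████████                             ┃   
          ┃█     ◎█                             ┃   
          ┃█◎ █  □█                             ┃   
          ┃█ █@█  █                             ┃   
          ┃█  █ □ █                             ┃   
          ┃█◎□    █                             ┃   
          ┃████████                             ┃   
          ┃Moves: 0  0/3                        ┃   
          ┃                                     ┃   
          ┃                                     ┃   
          ┃                                     ┃   
          ┃                                     ┃   
          ┃                                     ┃   
          ┗━━━━━━━━━━━━━━━━━━━━━━━━━━━━━━━━━━━━━┛   
                                                    


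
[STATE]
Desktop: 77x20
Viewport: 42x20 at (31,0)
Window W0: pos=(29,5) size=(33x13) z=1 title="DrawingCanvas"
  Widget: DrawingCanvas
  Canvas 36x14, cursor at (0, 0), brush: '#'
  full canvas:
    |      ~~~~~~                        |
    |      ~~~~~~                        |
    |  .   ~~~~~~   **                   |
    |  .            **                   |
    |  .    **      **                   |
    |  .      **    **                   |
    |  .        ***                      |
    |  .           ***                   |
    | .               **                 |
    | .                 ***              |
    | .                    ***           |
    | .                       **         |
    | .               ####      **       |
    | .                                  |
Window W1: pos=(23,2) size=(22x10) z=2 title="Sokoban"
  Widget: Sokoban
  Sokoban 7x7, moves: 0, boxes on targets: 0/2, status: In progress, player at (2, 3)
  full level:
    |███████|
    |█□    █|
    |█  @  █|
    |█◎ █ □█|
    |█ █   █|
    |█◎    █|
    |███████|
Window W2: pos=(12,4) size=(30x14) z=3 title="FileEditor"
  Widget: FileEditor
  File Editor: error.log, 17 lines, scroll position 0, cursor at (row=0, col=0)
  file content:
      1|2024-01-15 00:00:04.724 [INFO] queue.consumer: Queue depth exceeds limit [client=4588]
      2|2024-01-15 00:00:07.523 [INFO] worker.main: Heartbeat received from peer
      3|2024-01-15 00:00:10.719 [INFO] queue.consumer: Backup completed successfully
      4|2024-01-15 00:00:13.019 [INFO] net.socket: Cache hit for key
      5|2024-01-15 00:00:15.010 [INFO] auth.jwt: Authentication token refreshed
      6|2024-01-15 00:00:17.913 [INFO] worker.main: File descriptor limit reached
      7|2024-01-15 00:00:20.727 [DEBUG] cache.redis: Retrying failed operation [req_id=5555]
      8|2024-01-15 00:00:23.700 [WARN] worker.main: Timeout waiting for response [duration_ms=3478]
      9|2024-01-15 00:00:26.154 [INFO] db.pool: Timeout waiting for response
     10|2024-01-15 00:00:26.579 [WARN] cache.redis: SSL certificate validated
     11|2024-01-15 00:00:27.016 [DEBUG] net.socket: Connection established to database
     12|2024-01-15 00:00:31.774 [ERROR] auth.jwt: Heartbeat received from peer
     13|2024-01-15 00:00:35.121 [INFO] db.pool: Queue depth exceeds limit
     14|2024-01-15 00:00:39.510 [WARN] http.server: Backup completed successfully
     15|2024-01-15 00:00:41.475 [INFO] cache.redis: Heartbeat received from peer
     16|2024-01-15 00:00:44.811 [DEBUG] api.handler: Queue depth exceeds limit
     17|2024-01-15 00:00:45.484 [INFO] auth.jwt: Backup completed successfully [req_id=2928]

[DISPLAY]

                                          
                                          
━━━━━━━━━━━━━┓                            
n            ┃                            
━━━━━━━━━━┓──┨                            
          ┃  ┃━━━━━━━━━━━━━━━━┓           
──────────┨  ┃                ┃           
4.724 [IN▲┃  ┃────────────────┨           
7.523 [IN█┃  ┃                ┃           
0.719 [IN░┃  ┃                ┃           
3.019 [IN░┃  ┃**              ┃           
5.010 [IN░┃━━┛**              ┃           
7.913 [IN░┃   **              ┃           
0.727 [DE░┃   **              ┃           
3.700 [WA░┃**                 ┃           
6.154 [IN░┃  ***              ┃           
6.579 [WA▼┃     **            ┃           
━━━━━━━━━━┛━━━━━━━━━━━━━━━━━━━┛           
                                          
                                          


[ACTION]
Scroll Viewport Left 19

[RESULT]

                                          
                                          
           ┏━━━━━━━━━━━━━━━━━━━━┓         
           ┃ Sokoban            ┃         
┏━━━━━━━━━━━━━━━━━━━━━━━━━━━━┓──┨         
┃ FileEditor                 ┃  ┃━━━━━━━━━
┠────────────────────────────┨  ┃         
┃█024-01-15 00:00:04.724 [IN▲┃  ┃─────────
┃2024-01-15 00:00:07.523 [IN█┃  ┃         
┃2024-01-15 00:00:10.719 [IN░┃  ┃         
┃2024-01-15 00:00:13.019 [IN░┃  ┃**       
┃2024-01-15 00:00:15.010 [IN░┃━━┛**       
┃2024-01-15 00:00:17.913 [IN░┃   **       
┃2024-01-15 00:00:20.727 [DE░┃   **       
┃2024-01-15 00:00:23.700 [WA░┃**          
┃2024-01-15 00:00:26.154 [IN░┃  ***       
┃2024-01-15 00:00:26.579 [WA▼┃     **     
┗━━━━━━━━━━━━━━━━━━━━━━━━━━━━┛━━━━━━━━━━━━
                                          
                                          


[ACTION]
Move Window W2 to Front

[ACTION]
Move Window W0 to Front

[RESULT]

                                          
                                          
           ┏━━━━━━━━━━━━━━━━━━━━┓         
           ┃ Sokoban            ┃         
┏━━━━━━━━━━━━━━━━━━━━━━━━━━━━┓──┨         
┃ FileEditor     ┏━━━━━━━━━━━━━━━━━━━━━━━━
┠────────────────┃ DrawingCanvas          
┃█024-01-15 00:00┠────────────────────────
┃2024-01-15 00:00┃+     ~~~~~~            
┃2024-01-15 00:00┃      ~~~~~~            
┃2024-01-15 00:00┃  .   ~~~~~~   **       
┃2024-01-15 00:00┃  .            **       
┃2024-01-15 00:00┃  .    **      **       
┃2024-01-15 00:00┃  .      **    **       
┃2024-01-15 00:00┃  .        ***          
┃2024-01-15 00:00┃  .           ***       
┃2024-01-15 00:00┃ .               **     
┗━━━━━━━━━━━━━━━━┗━━━━━━━━━━━━━━━━━━━━━━━━
                                          
                                          


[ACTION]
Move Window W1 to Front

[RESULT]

                                          
                                          
           ┏━━━━━━━━━━━━━━━━━━━━┓         
           ┃ Sokoban            ┃         
┏━━━━━━━━━━┠────────────────────┨         
┃ FileEdito┃███████             ┃━━━━━━━━━
┠──────────┃█□    █             ┃         
┃█024-01-15┃█  @  █             ┃─────────
┃2024-01-15┃█◎ █ □█             ┃         
┃2024-01-15┃█ █   █             ┃         
┃2024-01-15┃█◎    █             ┃**       
┃2024-01-15┗━━━━━━━━━━━━━━━━━━━━┛**       
┃2024-01-15 00:00┃  .    **      **       
┃2024-01-15 00:00┃  .      **    **       
┃2024-01-15 00:00┃  .        ***          
┃2024-01-15 00:00┃  .           ***       
┃2024-01-15 00:00┃ .               **     
┗━━━━━━━━━━━━━━━━┗━━━━━━━━━━━━━━━━━━━━━━━━
                                          
                                          


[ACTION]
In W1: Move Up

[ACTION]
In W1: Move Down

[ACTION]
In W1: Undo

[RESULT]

                                          
                                          
           ┏━━━━━━━━━━━━━━━━━━━━┓         
           ┃ Sokoban            ┃         
┏━━━━━━━━━━┠────────────────────┨         
┃ FileEdito┃███████             ┃━━━━━━━━━
┠──────────┃█□ @  █             ┃         
┃█024-01-15┃█     █             ┃─────────
┃2024-01-15┃█◎ █ □█             ┃         
┃2024-01-15┃█ █   █             ┃         
┃2024-01-15┃█◎    █             ┃**       
┃2024-01-15┗━━━━━━━━━━━━━━━━━━━━┛**       
┃2024-01-15 00:00┃  .    **      **       
┃2024-01-15 00:00┃  .      **    **       
┃2024-01-15 00:00┃  .        ***          
┃2024-01-15 00:00┃  .           ***       
┃2024-01-15 00:00┃ .               **     
┗━━━━━━━━━━━━━━━━┗━━━━━━━━━━━━━━━━━━━━━━━━
                                          
                                          
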